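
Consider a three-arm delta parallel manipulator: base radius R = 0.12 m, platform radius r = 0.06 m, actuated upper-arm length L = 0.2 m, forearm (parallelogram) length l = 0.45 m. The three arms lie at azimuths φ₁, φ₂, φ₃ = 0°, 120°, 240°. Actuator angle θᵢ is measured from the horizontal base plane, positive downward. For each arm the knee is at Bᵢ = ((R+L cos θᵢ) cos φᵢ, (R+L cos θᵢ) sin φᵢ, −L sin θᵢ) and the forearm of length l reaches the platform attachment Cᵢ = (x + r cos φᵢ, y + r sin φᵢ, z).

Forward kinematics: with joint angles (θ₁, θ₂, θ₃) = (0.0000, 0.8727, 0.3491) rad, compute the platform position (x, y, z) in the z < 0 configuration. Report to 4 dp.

(0.1404, -0.1143, -0.4185)

arm 1 at φ=0.0°: e+L cos θ1 = 0.2600;  S1 = (0.2600, 0.0000, 0.0000)
arm 2 at φ=120.0°: e+L cos θ2 = 0.1886;  S2 = (-0.0943, 0.1633, -0.1532)
S3 = (0.2479·cos240.0°, 0.2479·sin240.0°, -0.0684) = (-0.1240, -0.2147, -0.0684)
subtract pairs → two planes through P
plane₁₂: -0.7086x+0.3266y+-0.3064z = -0.0086
det = 0.5551;  x = 0.0075+-0.3176z,  y = -0.0100+0.2493z
into |P−S₁|² = l²: 1.1630z² + 0.1554z + -0.1386 = 0;  Δ = 0.6691;  z = -0.4185 or 0.2849 → z<0 root = -0.4185
x = 0.1404, y = -0.1143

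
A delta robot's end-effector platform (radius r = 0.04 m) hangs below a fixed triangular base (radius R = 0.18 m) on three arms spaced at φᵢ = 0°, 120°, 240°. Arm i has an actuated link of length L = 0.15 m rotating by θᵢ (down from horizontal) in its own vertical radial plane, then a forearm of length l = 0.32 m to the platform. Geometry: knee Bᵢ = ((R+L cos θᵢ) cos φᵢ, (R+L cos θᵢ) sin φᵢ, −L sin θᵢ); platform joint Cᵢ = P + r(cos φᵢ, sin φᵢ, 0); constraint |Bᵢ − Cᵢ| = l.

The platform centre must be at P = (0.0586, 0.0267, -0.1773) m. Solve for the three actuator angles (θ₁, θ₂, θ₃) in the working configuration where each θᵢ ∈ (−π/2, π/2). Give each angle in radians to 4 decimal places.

θ₁ = -0.3487, θ₂ = 0.3495, θ₃ = 0.6980

arm 1 (φ=0.0°): x'=0.0586, y'=0.0267
  A=0.0814, B=-0.1773, C=(l²−L²−A²−y'²−z²)/(2L)=0.1371
  √(A²+B²)=0.1951;  θ1 = -1.1404+0.7917 ≈ -0.3487
rotate P by −φ2: (-0.0062, -0.0641, -0.1773)
  A=0.1462, B=-0.1773, C=(l²−L²−A²−y'²−z²)/(2L)=0.0766
  √(A²+B²)=0.2298;  θ2 = -0.8813+1.2308 ≈ 0.3495
φ3=240.0° → target in arm frame (-0.0524, 0.0374)
  A cos θ + B sin θ = C:  0.1924·cos θ + -0.1773·sin θ = 0.0335
  θ3 = atan2(B,A) + arccos(C/0.2617) = 0.6980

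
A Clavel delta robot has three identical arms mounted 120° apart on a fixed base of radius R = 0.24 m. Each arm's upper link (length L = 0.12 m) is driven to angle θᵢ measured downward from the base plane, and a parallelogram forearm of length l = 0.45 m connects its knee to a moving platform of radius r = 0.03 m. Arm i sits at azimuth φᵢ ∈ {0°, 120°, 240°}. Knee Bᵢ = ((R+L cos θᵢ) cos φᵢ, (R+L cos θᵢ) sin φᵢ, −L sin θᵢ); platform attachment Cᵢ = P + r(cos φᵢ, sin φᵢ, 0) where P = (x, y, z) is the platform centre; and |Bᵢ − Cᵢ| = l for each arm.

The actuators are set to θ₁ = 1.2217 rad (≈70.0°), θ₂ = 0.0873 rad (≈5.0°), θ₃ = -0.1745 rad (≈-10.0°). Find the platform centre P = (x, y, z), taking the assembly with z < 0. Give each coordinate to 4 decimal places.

arm 1 at φ=0.0°: ρ1 = 0.2510;  centre 1 = (0.2510, 0.0000, -0.1128)
arm 2 at φ=120.0°: ρ2 = 0.3295;  centre 2 = (-0.1648, 0.2854, -0.0105)
arm 3 at φ=240.0°: ρ3 = 0.3282;  centre 3 = (-0.1641, -0.2842, 0.0208)
subtract pairs → two planes through P
plane₁₂: -0.8316x+0.5708y+0.2046z = 0.0330
det = 0.9466;  x = -0.0393+0.2840z,  y = 0.0005+0.0553z
into |P−centre ₁|² = l²: 1.0837z² + 0.0607z + -0.1055 = 0;  Δ = 0.4609;  z = -0.3412 or 0.2852 → z<0 root = -0.3412
x = -0.1362, y = -0.0184

(-0.1362, -0.0184, -0.3412)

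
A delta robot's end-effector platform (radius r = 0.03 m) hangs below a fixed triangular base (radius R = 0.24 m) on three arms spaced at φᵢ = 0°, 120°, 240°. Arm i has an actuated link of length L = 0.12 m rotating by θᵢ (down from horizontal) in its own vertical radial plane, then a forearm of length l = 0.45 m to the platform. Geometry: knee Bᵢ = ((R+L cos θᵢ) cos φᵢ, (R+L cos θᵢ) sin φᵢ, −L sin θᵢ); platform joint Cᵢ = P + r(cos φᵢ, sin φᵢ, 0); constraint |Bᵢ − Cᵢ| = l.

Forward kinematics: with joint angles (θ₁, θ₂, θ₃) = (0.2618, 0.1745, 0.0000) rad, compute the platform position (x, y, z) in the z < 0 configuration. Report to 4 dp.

(-0.0150, -0.0125, -0.3245)

φ1=0.0°: virtual centre (0.3259, 0.0000, -0.0311), radius l
arm 2 at φ=120.0°: e+L cos θ2 = 0.3282;  S2 = (-0.1641, 0.2842, -0.0208)
arm 3 at φ=240.0°: e+L cos θ3 = 0.3300;  S3 = (-0.1650, -0.2858, 0.0000)
eliminate P² terms by subtracting sphere 1 from 2 and 3
linear system: -0.9800x+0.5684y = 0.0010−0.0204z; -0.9818x+-0.5716y = 0.0017−0.0621z
Cramer: x(z) = -0.0014+0.0420z;  y(z) = -0.0007+0.0365z
quadratic in z: (1.0031)z²+(0.0346)z+(-0.0944)=0, √Δ=0.6165 → z ∈ {-0.3245, 0.2901}; z = -0.3245 (taking z<0)
x = -0.0150, y = -0.0125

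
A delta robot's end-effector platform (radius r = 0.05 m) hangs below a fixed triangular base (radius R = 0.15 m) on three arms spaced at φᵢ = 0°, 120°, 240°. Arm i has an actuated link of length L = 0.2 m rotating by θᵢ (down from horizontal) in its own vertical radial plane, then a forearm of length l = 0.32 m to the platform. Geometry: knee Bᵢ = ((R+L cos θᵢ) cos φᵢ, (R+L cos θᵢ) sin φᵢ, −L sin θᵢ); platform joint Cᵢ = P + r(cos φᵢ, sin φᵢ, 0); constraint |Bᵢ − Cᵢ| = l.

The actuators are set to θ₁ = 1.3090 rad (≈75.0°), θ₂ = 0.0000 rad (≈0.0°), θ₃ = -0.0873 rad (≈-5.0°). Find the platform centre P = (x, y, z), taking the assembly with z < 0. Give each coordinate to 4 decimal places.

(-0.1678, -0.0059, -0.1774)

φ1=0.0°: virtual centre (0.1518, 0.0000, -0.1932), radius l
φ2=120.0°: virtual centre (-0.1500, 0.2598, 0.0000), radius l
O3 = (0.2992·cos240.0°, 0.2992·sin240.0°, 0.0174) = (-0.1496, -0.2591, 0.0174)
eliminate P² terms by subtracting sphere 1 from 2 and 3
[-0.6035 0.5196 0.3864]·P = 0.0296;  [-0.6028 -0.5183 0.4212]·P = 0.0295
Cramer: x(z) = -0.0490+0.6695z;  y(z) = 0.0001+0.0341z
quadratic in z: (1.4494)z²+(0.1175)z+(-0.0248)=0, √Δ=0.3967 → z ∈ {-0.1774, 0.0963}; z = -0.1774 (taking z<0)
x = -0.1678, y = -0.0059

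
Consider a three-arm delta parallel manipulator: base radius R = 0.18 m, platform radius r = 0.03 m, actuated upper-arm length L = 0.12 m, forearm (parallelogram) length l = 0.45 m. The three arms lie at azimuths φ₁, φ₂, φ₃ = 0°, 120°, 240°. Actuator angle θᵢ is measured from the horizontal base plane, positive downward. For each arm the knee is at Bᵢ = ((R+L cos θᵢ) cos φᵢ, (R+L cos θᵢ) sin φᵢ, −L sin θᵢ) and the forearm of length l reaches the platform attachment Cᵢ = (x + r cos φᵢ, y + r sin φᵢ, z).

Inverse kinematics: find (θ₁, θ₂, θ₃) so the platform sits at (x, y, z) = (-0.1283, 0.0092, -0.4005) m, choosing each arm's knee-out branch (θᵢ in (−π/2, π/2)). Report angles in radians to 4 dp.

arm 1 (φ=0.0°): x'=-0.1283, y'=0.0092
  A cos θ + B sin θ = C:  0.2783·cos θ + -0.4005·sin θ = -0.2076
  θ1 = atan2(B,A) + arccos(C/0.4877) = 1.0471
arm 2 (φ=120.0°): x'=0.0721, y'=0.1065
  A=0.0779, B=-0.4005, C=(l²−L²−A²−y'²−z²)/(2L)=0.0429
  √(A²+B²)=0.4080;  θ2 = -1.3787+1.4655 ≈ 0.0868
arm 3 (φ=240.0°): x'=0.0562, y'=-0.1157
  A=0.0938, B=-0.4005, C=(l²−L²−A²−y'²−z²)/(2L)=0.0230
  γ=atan2(-0.4005,0.0938)=-1.3407;  ψ=arccos(0.0558)=1.5150;  θ3=γ+ψ≈0.1743

θ₁ = 1.0471, θ₂ = 0.0868, θ₃ = 0.1743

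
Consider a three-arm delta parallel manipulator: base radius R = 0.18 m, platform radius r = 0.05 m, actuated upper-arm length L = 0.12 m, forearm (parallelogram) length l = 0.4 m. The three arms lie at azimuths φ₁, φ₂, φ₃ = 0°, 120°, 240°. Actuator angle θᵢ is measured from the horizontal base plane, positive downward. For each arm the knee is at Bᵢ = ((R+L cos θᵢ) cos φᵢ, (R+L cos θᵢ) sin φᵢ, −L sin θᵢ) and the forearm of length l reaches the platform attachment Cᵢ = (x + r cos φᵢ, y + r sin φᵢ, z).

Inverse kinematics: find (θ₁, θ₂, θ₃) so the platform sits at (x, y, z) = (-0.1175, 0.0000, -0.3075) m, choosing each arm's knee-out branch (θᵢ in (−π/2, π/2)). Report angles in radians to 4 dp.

θ₁ = 0.7857, θ₂ = -0.2617, θ₃ = -0.2617

arm 1 (φ=0.0°): x'=-0.1175, y'=0.0000
  A=0.2475, B=-0.3075, C=(l²−L²−A²−y'²−z²)/(2L)=-0.0426
  √(A²+B²)=0.3947;  θ1 = -0.8931+1.6788 ≈ 0.7857
arm 2 (φ=120.0°): x'=0.0587, y'=0.1018
  A cos θ + B sin θ = C:  0.0713·cos θ + -0.3075·sin θ = 0.1484
  γ=atan2(-0.3075,0.0713)=-1.3431;  ψ=arccos(0.4701)=1.0814;  θ2=γ+ψ≈-0.2617
φ3=240.0° → target in arm frame (0.0588, -0.1018)
  A=0.0712, B=-0.3075, C=(l²−L²−A²−y'²−z²)/(2L)=0.1484
  θ3 = atan2(B,A) + arccos(C/0.3156) = -0.2617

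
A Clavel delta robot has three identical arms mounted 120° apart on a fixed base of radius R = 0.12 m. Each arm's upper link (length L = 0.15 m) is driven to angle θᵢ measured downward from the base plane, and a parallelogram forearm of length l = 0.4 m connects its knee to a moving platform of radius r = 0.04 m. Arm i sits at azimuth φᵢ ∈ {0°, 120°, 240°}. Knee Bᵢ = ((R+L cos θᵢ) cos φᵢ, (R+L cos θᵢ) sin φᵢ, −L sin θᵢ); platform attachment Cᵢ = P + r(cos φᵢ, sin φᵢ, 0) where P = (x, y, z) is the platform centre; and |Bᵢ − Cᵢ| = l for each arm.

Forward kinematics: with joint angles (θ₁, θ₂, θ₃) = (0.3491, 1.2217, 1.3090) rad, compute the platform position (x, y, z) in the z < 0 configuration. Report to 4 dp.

O1 = (0.2210·cos0.0°, 0.2210·sin0.0°, -0.0513) = (0.2210, 0.0000, -0.0513)
O2 = (0.1313·cos120.0°, 0.1313·sin120.0°, -0.1410) = (-0.0657, 0.1137, -0.1410)
O3 = (0.1188·cos240.0°, 0.1188·sin240.0°, -0.1449) = (-0.0594, -0.1029, -0.1449)
eliminate P² terms by subtracting sphere 1 from 2 and 3
[-0.5732 0.2274 -0.1793]·P = -0.0143;  [-0.5607 -0.2058 -0.1872]·P = -0.0163
det = 0.2455;  x = 0.0272+-0.3237z,  y = 0.0054+-0.0275z
into |P−O₁|² = l²: 1.1055z² + 0.2278z + -0.1198 = 0;  Δ = 0.5816;  z = -0.4479 or 0.2419 → z<0 root = -0.4479
x = 0.1722, y = 0.0177

(0.1722, 0.0177, -0.4479)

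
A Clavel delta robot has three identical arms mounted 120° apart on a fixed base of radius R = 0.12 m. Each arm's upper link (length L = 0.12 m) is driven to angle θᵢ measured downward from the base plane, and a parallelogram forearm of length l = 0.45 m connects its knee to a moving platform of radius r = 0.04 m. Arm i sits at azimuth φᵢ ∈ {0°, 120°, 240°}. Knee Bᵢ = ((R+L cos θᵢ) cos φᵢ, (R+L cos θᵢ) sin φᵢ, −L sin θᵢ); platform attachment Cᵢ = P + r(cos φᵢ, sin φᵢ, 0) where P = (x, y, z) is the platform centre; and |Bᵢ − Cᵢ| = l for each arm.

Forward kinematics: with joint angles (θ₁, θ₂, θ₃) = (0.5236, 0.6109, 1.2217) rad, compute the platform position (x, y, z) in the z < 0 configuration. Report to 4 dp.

(0.0786, 0.1083, -0.4839)

φ1=0.0°: virtual centre (0.1839, 0.0000, -0.0600), radius l
arm 2 at φ=120.0°: e+L cos θ2 = 0.1783;  O2 = (-0.0891, 0.1544, -0.0688)
φ3=240.0°: virtual centre (-0.0605, -0.1048, -0.1128), radius l
|O₂|²−|O₁|² = -0.0009;  |O₃|²−|O₁|² = -0.0101
linear system: -0.5461x+0.3088y = -0.0009−-0.0177z; -0.4889x+-0.2097y = -0.0101−-0.1055z
Cramer: x(z) = 0.0124-0.1367z;  y(z) = 0.0190-0.1846z
sphere 1 gives Az²+Bz+C=0 with A=1.0527, B=0.1599, C=-0.1691;  B²−4AC=0.7377;  roots -0.4839, 0.3320;  negative root z = -0.4839
x = 0.0786, y = 0.1083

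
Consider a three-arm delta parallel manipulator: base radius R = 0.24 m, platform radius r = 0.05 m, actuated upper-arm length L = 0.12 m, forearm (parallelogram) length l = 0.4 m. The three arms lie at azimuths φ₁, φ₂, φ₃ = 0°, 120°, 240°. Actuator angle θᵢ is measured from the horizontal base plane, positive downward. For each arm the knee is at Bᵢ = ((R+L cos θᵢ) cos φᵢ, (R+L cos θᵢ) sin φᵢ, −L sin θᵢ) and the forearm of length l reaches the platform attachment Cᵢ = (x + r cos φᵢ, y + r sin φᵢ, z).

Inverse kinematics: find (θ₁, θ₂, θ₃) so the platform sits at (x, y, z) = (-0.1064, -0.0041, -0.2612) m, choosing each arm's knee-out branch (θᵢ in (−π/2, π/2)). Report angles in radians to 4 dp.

θ₁ = 0.9594, θ₂ = -0.2626, θ₃ = -0.3493

arm 1 (φ=0.0°): x'=-0.1064, y'=-0.0041
  e−x'=0.2964;  (l²−L²−(e−x')²−y'²−z²)/2L = -0.0437
  θ1 = atan2(B,A) + arccos(C/0.3951) = 0.9594
φ2=120.0° → target in arm frame (0.0496, 0.0942)
  A=0.1404, B=-0.2612, C=(l²−L²−A²−y'²−z²)/(2L)=0.2033
  γ=atan2(-0.2612,0.1404)=-1.0777;  ψ=arccos(0.6858)=0.8151;  θ2=γ+ψ≈-0.2626
arm 3 (φ=240.0°): x'=0.0568, y'=-0.0901
  e−x'=0.1332;  (l²−L²−(e−x')²−y'²−z²)/2L = 0.2146
  √(A²+B²)=0.2932;  θ3 = -1.0991+0.7498 ≈ -0.3493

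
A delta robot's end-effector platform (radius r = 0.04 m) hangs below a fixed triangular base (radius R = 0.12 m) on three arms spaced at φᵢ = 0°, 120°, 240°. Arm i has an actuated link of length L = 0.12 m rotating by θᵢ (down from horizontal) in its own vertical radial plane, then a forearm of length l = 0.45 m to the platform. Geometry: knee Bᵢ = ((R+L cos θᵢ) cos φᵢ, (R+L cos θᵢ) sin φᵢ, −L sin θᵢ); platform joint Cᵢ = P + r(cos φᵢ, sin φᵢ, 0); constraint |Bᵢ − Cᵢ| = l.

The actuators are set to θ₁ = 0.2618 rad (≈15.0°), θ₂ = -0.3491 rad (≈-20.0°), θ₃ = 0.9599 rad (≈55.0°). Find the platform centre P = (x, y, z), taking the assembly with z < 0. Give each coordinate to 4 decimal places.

(0.0172, 0.1984, -0.3933)

centre 1 = (0.1959·cos0.0°, 0.1959·sin0.0°, -0.0311) = (0.1959, 0.0000, -0.0311)
arm 2 at φ=120.0°: e+L cos θ2 = 0.1928;  centre 2 = (-0.0964, 0.1669, 0.0410)
centre 3 = (0.1488·cos240.0°, 0.1488·sin240.0°, -0.0983) = (-0.0744, -0.1289, -0.0983)
subtract pairs → two planes through P
[-0.5846 0.3339 0.1442]·P = -0.0005;  [-0.5407 -0.2578 -0.1345]·P = -0.0075
det = 0.3312;  x = 0.0080+-0.0233z,  y = 0.0125+-0.4728z
into |P−centre ₁|² = l²: 1.2240z² + 0.0591z + -0.1661 = 0;  Δ = 0.8166;  z = -0.3933 or 0.3450 → z<0 root = -0.3933
x = 0.0172, y = 0.1984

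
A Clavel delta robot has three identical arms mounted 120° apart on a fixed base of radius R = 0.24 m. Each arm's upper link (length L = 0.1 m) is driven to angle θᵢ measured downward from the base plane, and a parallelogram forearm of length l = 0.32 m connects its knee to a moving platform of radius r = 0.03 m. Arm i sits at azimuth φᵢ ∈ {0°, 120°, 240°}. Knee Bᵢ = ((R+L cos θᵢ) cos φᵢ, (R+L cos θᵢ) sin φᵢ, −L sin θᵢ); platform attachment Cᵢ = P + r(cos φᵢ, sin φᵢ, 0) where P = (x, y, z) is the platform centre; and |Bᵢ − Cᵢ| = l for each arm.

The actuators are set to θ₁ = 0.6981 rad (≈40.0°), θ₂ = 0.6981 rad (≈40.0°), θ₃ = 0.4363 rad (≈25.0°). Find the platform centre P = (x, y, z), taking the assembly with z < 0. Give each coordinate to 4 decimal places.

(-0.0080, -0.0138, -0.1885)

centre 1 = (0.2866·cos0.0°, 0.2866·sin0.0°, -0.0643) = (0.2866, 0.0000, -0.0643)
arm 2 at φ=120.0°: (R−r)+L cos θ2 = 0.2866;  centre 2 = (-0.1433, 0.2482, -0.0643)
φ3=240.0°: virtual centre (-0.1503, -0.2604, -0.0423), radius l
eliminate P² terms by subtracting sphere 1 from 2 and 3
linear system: -0.8598x+0.4964y = 0.0000−0.0000z; -0.8738x+-0.5207y = 0.0059−0.0440z
Cramer: x(z) = -0.0033+0.0248z;  y(z) = -0.0057+0.0430z
into |P−centre ₁|² = l²: 1.0025z² + 0.1137z + -0.0142 = 0;  Δ = 0.0698;  z = -0.1885 or 0.0751 → z<0 root = -0.1885
x = -0.0080, y = -0.0138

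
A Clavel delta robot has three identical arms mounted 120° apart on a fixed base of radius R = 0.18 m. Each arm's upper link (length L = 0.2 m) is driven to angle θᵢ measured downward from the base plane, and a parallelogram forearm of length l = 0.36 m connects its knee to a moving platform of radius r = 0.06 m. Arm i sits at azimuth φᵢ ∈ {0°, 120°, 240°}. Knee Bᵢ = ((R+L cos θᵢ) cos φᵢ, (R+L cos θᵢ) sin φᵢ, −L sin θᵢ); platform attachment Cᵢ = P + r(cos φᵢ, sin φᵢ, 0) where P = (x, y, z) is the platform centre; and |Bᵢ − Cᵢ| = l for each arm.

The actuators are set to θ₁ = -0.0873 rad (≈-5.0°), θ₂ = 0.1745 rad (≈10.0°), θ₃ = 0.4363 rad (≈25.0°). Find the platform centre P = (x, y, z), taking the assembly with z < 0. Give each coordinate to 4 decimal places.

(0.0360, 0.0230, -0.2036)

φ1=0.0°: virtual centre (0.3192, 0.0000, 0.0174), radius l
arm 2 at φ=120.0°: e+L cos θ2 = 0.3170;  S2 = (-0.1585, 0.2745, -0.0347)
arm 3 at φ=240.0°: e+L cos θ3 = 0.3013;  S3 = (-0.1506, -0.2609, -0.0845)
subtract pairs → two planes through P
linear system: -0.9554x+0.5490y = -0.0005−-0.1043z; -0.9397x+-0.5218y = -0.0043−-0.2039z
det = 1.0145;  x = 0.0026+-0.1640z,  y = 0.0036+-0.0954z
sphere 1 gives Az²+Bz+C=0 with A=1.0360, B=0.0683, C=-0.0290;  B²−4AC=0.1250;  roots -0.2036, 0.1377;  negative root z = -0.2036
x = 0.0360, y = 0.0230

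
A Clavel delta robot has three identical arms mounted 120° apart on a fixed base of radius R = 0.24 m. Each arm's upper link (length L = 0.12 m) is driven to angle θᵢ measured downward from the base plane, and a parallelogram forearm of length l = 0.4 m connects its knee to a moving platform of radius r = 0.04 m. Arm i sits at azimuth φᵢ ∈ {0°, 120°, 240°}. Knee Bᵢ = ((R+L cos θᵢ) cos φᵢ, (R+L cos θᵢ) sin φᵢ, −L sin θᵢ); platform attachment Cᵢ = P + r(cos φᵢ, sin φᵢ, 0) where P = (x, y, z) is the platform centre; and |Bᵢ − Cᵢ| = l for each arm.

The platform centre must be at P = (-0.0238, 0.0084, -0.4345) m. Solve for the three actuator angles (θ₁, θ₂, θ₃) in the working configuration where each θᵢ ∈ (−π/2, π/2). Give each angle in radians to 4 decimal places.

θ₁ = 1.3960, θ₂ = 1.1343, θ₃ = 1.2220

arm 1 (φ=0.0°): x'=-0.0238, y'=0.0084
  A=0.2238, B=-0.4345, C=(l²−L²−A²−y'²−z²)/(2L)=-0.3889
  √(A²+B²)=0.4888;  θ1 = -1.0952+2.4911 ≈ 1.3960
φ2=120.0° → target in arm frame (0.0192, 0.0164)
  A cos θ + B sin θ = C:  0.1808·cos θ + -0.4345·sin θ = -0.3173
  γ=atan2(-0.4345,0.1808)=-1.1764;  ψ=arccos(-0.6743)=2.3108;  θ2=γ+ψ≈1.1343
rotate P by −φ3: (0.0046, -0.0248, -0.4345)
  A cos θ + B sin θ = C:  0.1954·cos θ + -0.4345·sin θ = -0.3416
  θ3 = atan2(B,A) + arccos(C/0.4764) = 1.2220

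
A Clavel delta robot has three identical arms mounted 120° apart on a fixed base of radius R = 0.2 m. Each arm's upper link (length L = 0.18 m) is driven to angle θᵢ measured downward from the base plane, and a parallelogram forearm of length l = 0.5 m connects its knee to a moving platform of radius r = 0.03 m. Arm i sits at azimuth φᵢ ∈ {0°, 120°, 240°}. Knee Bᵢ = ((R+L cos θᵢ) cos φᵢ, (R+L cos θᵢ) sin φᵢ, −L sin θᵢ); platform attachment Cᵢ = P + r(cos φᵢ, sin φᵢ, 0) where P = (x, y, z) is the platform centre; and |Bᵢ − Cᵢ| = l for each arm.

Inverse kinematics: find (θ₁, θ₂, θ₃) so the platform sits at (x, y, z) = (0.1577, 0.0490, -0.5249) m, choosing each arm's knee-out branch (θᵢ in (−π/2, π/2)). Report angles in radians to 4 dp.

θ₁ = 0.3491, θ₂ = 1.0471, θ₃ = 1.3086

arm 1 (φ=0.0°): x'=0.1577, y'=0.0490
  e−x'=0.0123;  (l²−L²−(e−x')²−y'²−z²)/2L = -0.1680
  θ1 = atan2(B,A) + arccos(C/0.5250) = 0.3491
φ2=120.0° → target in arm frame (-0.0364, -0.1611)
  A cos θ + B sin θ = C:  0.2064·cos θ + -0.5249·sin θ = -0.3513
  √(A²+B²)=0.5640;  θ2 = -1.1961+2.2432 ≈ 1.0471
φ3=240.0° → target in arm frame (-0.1213, 0.1121)
  A cos θ + B sin θ = C:  0.2913·cos θ + -0.5249·sin θ = -0.4315
  γ=atan2(-0.5249,0.2913)=-1.0642;  ψ=arccos(-0.7187)=2.3728;  θ3=γ+ψ≈1.3086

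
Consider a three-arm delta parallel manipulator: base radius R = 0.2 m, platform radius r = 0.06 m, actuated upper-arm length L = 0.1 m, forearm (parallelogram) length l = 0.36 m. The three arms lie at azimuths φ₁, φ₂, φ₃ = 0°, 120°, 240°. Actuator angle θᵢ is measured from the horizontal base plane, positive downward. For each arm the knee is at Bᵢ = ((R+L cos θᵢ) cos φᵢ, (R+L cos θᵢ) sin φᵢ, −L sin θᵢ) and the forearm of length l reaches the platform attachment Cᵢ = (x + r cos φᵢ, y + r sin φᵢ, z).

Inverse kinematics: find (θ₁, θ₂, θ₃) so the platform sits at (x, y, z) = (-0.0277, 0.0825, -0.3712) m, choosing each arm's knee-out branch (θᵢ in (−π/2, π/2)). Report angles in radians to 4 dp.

rotate P by −φ1: (-0.0277, 0.0825, -0.3712)
  A cos θ + B sin θ = C:  0.1677·cos θ + -0.3712·sin θ = -0.2656
  √(A²+B²)=0.4073;  θ1 = -1.1465+2.2811 ≈ 1.1346
rotate P by −φ2: (0.0853, -0.0173, -0.3712)
  A cos θ + B sin θ = C:  0.0547·cos θ + -0.3712·sin θ = -0.1074
  θ2 = atan2(B,A) + arccos(C/0.3752) = 0.4366
φ3=240.0° → target in arm frame (-0.0576, -0.0652)
  A cos θ + B sin θ = C:  0.1976·cos θ + -0.3712·sin θ = -0.3075
  √(A²+B²)=0.4205;  θ3 = -1.0816+2.3908 ≈ 1.3091

θ₁ = 1.1346, θ₂ = 0.4366, θ₃ = 1.3091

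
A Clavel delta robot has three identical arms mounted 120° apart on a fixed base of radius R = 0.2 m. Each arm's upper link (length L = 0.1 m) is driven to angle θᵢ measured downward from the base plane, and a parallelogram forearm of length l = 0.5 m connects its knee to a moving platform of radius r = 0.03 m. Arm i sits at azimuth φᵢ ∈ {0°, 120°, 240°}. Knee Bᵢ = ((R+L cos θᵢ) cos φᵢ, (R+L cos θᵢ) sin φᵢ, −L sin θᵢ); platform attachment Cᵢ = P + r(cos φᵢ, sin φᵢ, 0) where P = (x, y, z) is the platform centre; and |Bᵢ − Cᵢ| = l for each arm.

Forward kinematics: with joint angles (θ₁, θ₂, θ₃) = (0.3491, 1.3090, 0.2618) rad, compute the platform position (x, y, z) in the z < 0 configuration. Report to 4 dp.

(0.0580, -0.1188, -0.4740)

φ1=0.0°: virtual centre (0.2640, 0.0000, -0.0342), radius l
centre 2 = (0.1959·cos120.0°, 0.1959·sin120.0°, -0.0966) = (-0.0979, 0.1696, -0.0966)
arm 3 at φ=240.0°: (R−r)+L cos θ3 = 0.2666;  centre 3 = (-0.1333, -0.2309, -0.0259)
eliminate P² terms by subtracting sphere 1 from 2 and 3
linear system: -0.7238x+0.3393y = -0.0231−-0.1248z; -0.7945x+-0.4618y = 0.0009−0.0166z
Cramer: x(z) = 0.0172-0.0861z;  y(z) = -0.0315+0.1841z
into |P−centre ₁|² = l²: 1.0413z² + 0.0993z + -0.1869 = 0;  Δ = 0.7885;  z = -0.4740 or 0.3787 → z<0 root = -0.4740
x = 0.0580, y = -0.1188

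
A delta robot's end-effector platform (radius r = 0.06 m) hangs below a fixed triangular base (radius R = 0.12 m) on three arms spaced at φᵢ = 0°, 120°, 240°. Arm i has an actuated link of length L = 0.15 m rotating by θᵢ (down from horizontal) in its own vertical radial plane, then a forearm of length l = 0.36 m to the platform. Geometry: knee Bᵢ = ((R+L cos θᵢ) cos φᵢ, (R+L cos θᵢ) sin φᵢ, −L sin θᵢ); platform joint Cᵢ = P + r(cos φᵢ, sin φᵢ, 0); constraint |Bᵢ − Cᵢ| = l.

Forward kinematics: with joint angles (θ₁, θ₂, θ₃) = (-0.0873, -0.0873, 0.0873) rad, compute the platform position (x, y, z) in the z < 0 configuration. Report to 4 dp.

centre 1 = (0.2094·cos0.0°, 0.2094·sin0.0°, 0.0131) = (0.2094, 0.0000, 0.0131)
φ2=120.0°: virtual centre (-0.1047, 0.1814, 0.0131), radius l
φ3=240.0°: virtual centre (-0.1047, -0.1814, -0.0131), radius l
subtract pairs → two planes through P
linear system: -0.6283x+0.3627y = 0.0000−0.0000z; -0.6283x+-0.3627y = 0.0000−-0.0523z
det = 0.4558;  x = 0.0000+-0.0416z,  y = 0.0000+-0.0721z
into |P−centre ₁|² = l²: 1.0069z² + -0.0087z + -0.0856 = 0;  Δ = 0.3447;  z = -0.2872 or 0.2959 → z<0 root = -0.2872
x = 0.0120, y = 0.0207

(0.0120, 0.0207, -0.2872)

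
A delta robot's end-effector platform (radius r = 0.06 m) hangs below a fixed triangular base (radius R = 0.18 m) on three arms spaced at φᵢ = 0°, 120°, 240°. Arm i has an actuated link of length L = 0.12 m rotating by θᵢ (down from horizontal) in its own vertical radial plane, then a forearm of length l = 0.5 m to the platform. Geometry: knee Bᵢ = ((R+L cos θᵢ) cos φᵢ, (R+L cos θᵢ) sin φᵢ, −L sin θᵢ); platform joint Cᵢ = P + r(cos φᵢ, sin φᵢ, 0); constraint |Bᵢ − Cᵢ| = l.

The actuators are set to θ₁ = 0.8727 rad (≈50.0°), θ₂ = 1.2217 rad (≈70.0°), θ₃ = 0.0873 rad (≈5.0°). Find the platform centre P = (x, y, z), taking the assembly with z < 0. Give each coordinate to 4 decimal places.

(-0.0328, -0.1713, -0.5015)

arm 1 at φ=0.0°: (R−r)+L cos θ1 = 0.1971;  S1 = (0.1971, 0.0000, -0.0919)
arm 2 at φ=120.0°: (R−r)+L cos θ2 = 0.1610;  S2 = (-0.0805, 0.1395, -0.1128)
arm 3 at φ=240.0°: (R−r)+L cos θ3 = 0.2395;  S3 = (-0.1198, -0.2075, -0.0105)
|S₂|²−|S₁|² = -0.0087;  |S₃|²−|S₁|² = 0.0102
[-0.5553 0.2789 -0.0417]·P = -0.0087;  [-0.6338 -0.4149 0.1629]·P = 0.0102
Cramer: x(z) = 0.0019+0.0692z;  y(z) = -0.0274+0.2871z
quadratic in z: (1.0872)z²+(0.1411)z+(-0.2027)=0, √Δ=0.9493 → z ∈ {-0.5015, 0.3717}; z = -0.5015 (taking z<0)
x = -0.0328, y = -0.1713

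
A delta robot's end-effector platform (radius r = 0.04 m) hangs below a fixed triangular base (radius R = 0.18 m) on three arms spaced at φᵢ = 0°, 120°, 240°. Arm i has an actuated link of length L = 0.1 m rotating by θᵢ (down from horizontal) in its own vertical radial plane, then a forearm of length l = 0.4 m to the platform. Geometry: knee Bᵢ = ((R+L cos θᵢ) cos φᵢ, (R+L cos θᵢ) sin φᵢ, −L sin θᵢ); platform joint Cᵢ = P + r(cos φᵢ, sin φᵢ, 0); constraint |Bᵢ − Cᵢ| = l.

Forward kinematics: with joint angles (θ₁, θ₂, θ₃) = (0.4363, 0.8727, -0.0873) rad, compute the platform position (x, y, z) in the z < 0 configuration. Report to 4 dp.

φ1=0.0°: virtual centre (0.2306, 0.0000, -0.0423), radius l
O2 = (0.2043·cos120.0°, 0.2043·sin120.0°, -0.0766) = (-0.1021, 0.1769, -0.0766)
arm 3 at φ=240.0°: e+L cos θ3 = 0.2396;  O3 = (-0.1198, -0.2075, 0.0087)
|O₂|²−|O₁|² = -0.0074;  |O₃|²−|O₁|² = 0.0025
[-0.6655 0.3538 -0.0687]·P = -0.0074;  [-0.7009 -0.4150 0.1020]·P = 0.0025
det = 0.5242;  x = 0.0041+0.0144z,  y = -0.0131+0.2213z
quadratic in z: (1.0492)z²+(0.0722)z+(-0.1067)=0, √Δ=0.6732 → z ∈ {-0.3552, 0.2864}; z = -0.3552 (taking z<0)
x = -0.0010, y = -0.0917

(-0.0010, -0.0917, -0.3552)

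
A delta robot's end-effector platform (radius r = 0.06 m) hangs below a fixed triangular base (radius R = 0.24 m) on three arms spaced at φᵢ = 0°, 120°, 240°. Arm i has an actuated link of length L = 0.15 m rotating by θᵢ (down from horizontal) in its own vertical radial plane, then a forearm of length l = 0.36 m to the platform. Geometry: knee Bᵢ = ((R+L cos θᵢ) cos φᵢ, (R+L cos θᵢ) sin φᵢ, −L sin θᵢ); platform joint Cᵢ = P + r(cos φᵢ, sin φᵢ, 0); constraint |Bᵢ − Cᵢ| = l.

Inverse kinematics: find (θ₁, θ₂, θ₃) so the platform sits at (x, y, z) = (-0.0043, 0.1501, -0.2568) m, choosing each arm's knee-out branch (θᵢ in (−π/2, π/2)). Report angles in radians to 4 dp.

rotate P by −φ1: (-0.0043, 0.1501, -0.2568)
  e−x'=0.1843;  (l²−L²−(e−x')²−y'²−z²)/2L = -0.0511
  √(A²+B²)=0.3161;  θ1 = -0.9483+1.7333 ≈ 0.7850
φ2=120.0° → target in arm frame (0.1321, -0.0713)
  A=0.0479, B=-0.2568, C=(l²−L²−A²−y'²−z²)/(2L)=0.1126
  θ2 = atan2(B,A) + arccos(C/0.2612) = -0.2613
arm 3 (φ=240.0°): x'=-0.1278, y'=-0.0788
  A cos θ + B sin θ = C:  0.3078·cos θ + -0.2568·sin θ = -0.1994
  √(A²+B²)=0.4009;  θ3 = -0.6952+2.0914 ≈ 1.3961

θ₁ = 0.7850, θ₂ = -0.2613, θ₃ = 1.3961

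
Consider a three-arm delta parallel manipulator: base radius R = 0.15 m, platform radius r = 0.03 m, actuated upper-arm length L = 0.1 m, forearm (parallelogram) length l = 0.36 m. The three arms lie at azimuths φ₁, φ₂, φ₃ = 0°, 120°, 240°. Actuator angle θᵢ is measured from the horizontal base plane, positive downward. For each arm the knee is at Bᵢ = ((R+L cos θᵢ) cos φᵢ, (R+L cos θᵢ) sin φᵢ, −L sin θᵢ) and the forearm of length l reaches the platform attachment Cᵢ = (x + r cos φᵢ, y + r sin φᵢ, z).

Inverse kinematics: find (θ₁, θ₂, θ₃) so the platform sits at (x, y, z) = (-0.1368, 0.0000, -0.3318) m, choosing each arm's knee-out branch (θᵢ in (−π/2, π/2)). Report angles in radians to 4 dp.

θ₁ = 1.3963, θ₂ = 0.2615, θ₃ = 0.2615

arm 1 (φ=0.0°): x'=-0.1368, y'=0.0000
  e−x'=0.2568;  (l²−L²−(e−x')²−y'²−z²)/2L = -0.2822
  γ=atan2(-0.3318,0.2568)=-0.9121;  ψ=arccos(-0.6726)=2.3085;  θ1=γ+ψ≈1.3963
φ2=120.0° → target in arm frame (0.0684, 0.1185)
  A cos θ + B sin θ = C:  0.0516·cos θ + -0.3318·sin θ = -0.0359
  θ2 = atan2(B,A) + arccos(C/0.3358) = 0.2615
arm 3 (φ=240.0°): x'=0.0684, y'=-0.1185
  A=0.0516, B=-0.3318, C=(l²−L²−A²−y'²−z²)/(2L)=-0.0359
  θ3 = atan2(B,A) + arccos(C/0.3358) = 0.2615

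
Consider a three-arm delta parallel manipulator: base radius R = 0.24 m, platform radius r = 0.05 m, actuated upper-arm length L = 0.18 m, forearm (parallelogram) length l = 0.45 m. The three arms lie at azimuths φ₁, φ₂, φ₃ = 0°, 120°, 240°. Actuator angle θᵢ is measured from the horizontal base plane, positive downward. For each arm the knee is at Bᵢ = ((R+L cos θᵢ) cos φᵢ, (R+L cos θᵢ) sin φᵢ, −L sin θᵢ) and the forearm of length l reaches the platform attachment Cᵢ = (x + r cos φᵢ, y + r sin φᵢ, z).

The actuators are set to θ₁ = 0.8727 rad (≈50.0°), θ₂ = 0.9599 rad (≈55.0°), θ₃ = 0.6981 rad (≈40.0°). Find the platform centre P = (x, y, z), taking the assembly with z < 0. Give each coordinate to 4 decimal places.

φ1=0.0°: virtual centre (0.3057, 0.0000, -0.1379), radius l
φ2=120.0°: virtual centre (-0.1466, 0.2540, -0.1474), radius l
φ3=240.0°: virtual centre (-0.1639, -0.2840, -0.1157), radius l
eliminate P² terms by subtracting sphere 1 from 2 and 3
plane₁₂: -0.9046x+0.5079y+-0.0191z = -0.0047
Cramer: x(z) = -0.0016+0.0118z;  y(z) = -0.0122+0.0586z
sphere 1 gives Az²+Bz+C=0 with A=1.0036, B=0.2671, C=-0.0889;  B²−4AC=0.4282;  roots -0.4591, 0.1929;  negative root z = -0.4591
x = -0.0070, y = -0.0391

(-0.0070, -0.0391, -0.4591)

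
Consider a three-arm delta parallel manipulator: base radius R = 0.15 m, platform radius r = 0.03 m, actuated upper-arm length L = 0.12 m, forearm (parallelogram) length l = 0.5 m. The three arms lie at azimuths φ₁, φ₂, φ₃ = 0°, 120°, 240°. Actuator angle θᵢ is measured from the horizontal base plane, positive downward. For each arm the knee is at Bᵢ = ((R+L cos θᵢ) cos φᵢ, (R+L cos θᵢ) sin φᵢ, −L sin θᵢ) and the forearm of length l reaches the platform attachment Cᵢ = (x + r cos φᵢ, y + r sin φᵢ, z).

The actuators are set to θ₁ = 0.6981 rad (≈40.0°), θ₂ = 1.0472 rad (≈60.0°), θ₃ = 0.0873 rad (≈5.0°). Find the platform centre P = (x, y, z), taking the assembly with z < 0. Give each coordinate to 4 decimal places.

O1 = (0.2119·cos0.0°, 0.2119·sin0.0°, -0.0771) = (0.2119, 0.0000, -0.0771)
arm 2 at φ=120.0°: (R−r)+L cos θ2 = 0.1800;  O2 = (-0.0900, 0.1559, -0.1039)
arm 3 at φ=240.0°: (R−r)+L cos θ3 = 0.2395;  O3 = (-0.1198, -0.2075, -0.0105)
|O₂|²−|O₁|² = -0.0077;  |O₃|²−|O₁|² = 0.0066
linear system: -0.6039x+0.3118y = -0.0077−-0.0536z; -0.6634x+-0.4149y = 0.0066−0.1333z
det = 0.4574;  x = 0.0024+0.0423z,  y = -0.0199+0.2538z
quadratic in z: (1.0662)z²+(0.1265)z+(-0.1998)=0, √Δ=0.9316 → z ∈ {-0.4962, 0.3776}; z = -0.4962 (taking z<0)
x = -0.0185, y = -0.1458

(-0.0185, -0.1458, -0.4962)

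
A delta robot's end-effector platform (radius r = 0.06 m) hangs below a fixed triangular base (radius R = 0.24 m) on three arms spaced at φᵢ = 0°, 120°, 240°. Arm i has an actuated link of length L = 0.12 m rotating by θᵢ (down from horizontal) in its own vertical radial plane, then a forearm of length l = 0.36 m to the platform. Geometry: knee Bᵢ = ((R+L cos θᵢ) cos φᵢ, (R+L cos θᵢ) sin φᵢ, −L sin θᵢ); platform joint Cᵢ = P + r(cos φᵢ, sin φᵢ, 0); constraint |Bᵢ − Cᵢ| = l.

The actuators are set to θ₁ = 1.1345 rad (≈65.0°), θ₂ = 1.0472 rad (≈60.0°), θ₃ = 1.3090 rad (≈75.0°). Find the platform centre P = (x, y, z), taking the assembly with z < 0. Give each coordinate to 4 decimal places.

S1 = (0.2307·cos0.0°, 0.2307·sin0.0°, -0.1088) = (0.2307, 0.0000, -0.1088)
φ2=120.0°: virtual centre (-0.1200, 0.2078, -0.1039), radius l
arm 3 at φ=240.0°: ρ3 = 0.2111;  S3 = (-0.1055, -0.1828, -0.1159)
|S₂|²−|S₁|² = 0.0033;  |S₃|²−|S₁|² = -0.0071
linear system: -0.7014x+0.4157y = 0.0033−0.0097z; -0.6725x+-0.3656y = -0.0071−-0.0143z
det = 0.5360;  x = 0.0032+-0.0045z,  y = 0.0135+-0.0309z
into |P−S₁|² = l²: 1.0010z² + 0.2187z + -0.0658 = 0;  Δ = 0.3114;  z = -0.3880 or 0.1695 → z<0 root = -0.3880
x = 0.0050, y = 0.0254

(0.0050, 0.0254, -0.3880)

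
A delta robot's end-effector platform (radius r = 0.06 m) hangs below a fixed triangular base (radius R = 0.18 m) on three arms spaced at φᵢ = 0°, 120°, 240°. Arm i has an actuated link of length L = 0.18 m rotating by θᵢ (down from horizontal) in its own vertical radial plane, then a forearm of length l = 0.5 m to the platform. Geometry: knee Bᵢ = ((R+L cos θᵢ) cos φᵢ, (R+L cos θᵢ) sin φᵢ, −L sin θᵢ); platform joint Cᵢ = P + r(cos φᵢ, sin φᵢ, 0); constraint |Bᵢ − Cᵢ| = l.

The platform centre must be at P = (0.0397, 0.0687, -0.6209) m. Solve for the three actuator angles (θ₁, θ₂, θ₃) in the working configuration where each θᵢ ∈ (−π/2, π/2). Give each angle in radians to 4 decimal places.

φ1=0.0° → target in arm frame (0.0397, 0.0687)
  A=0.0803, B=-0.6209, C=(l²−L²−A²−y'²−z²)/(2L)=-0.4975
  θ1 = atan2(B,A) + arccos(C/0.6261) = 1.0469
φ2=120.0° → target in arm frame (0.0396, -0.0687)
  A=0.0804, B=-0.6209, C=(l²−L²−A²−y'²−z²)/(2L)=-0.4975
  θ2 = atan2(B,A) + arccos(C/0.6261) = 1.0471
rotate P by −φ3: (-0.0793, 0.0000, -0.6209)
  e−x'=0.1993;  (l²−L²−(e−x')²−y'²−z²)/2L = -0.5768
  √(A²+B²)=0.6521;  θ3 = -1.2601+2.6563 ≈ 1.3962

θ₁ = 1.0469, θ₂ = 1.0471, θ₃ = 1.3962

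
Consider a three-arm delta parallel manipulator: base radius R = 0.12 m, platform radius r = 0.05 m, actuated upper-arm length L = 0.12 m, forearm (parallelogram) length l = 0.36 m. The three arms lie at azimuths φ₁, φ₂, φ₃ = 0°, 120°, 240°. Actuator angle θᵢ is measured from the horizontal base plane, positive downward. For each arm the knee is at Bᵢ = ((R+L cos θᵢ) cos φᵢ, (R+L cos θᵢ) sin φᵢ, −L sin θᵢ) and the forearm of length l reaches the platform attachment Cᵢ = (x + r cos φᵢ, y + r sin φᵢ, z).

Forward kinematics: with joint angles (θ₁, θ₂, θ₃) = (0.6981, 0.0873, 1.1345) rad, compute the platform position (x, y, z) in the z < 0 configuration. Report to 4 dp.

centre 1 = (0.1619·cos0.0°, 0.1619·sin0.0°, -0.0771) = (0.1619, 0.0000, -0.0771)
φ2=120.0°: virtual centre (-0.0948, 0.1641, -0.0105), radius l
arm 3 at φ=240.0°: (R−r)+L cos θ3 = 0.1207;  centre 3 = (-0.0604, -0.1045, -0.1088)
subtract pairs → two planes through P
plane₁₂: -0.5134x+0.3283y+0.1333z = 0.0039
Cramer: x(z) = 0.0043+0.0281z;  y(z) = 0.0185-0.3622z
into |P−centre ₁|² = l²: 1.1320z² + 0.1320z + -0.0985 = 0;  Δ = 0.4633;  z = -0.3589 or 0.2423 → z<0 root = -0.3589
x = -0.0058, y = 0.1485

(-0.0058, 0.1485, -0.3589)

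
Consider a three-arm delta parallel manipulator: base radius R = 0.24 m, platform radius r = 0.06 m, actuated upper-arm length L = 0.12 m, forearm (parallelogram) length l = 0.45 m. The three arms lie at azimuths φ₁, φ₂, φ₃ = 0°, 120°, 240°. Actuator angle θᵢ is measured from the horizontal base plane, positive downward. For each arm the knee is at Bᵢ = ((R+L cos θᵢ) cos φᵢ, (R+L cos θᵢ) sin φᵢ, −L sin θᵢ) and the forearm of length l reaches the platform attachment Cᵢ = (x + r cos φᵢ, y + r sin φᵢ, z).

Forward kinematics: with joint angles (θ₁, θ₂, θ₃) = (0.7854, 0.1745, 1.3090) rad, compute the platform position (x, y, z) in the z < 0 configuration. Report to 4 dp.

(-0.0009, 0.1271, -0.4250)

φ1=0.0°: virtual centre (0.2649, 0.0000, -0.0849), radius l
centre 2 = (0.2982·cos120.0°, 0.2982·sin120.0°, -0.0208) = (-0.1491, 0.2582, -0.0208)
centre 3 = (0.2111·cos240.0°, 0.2111·sin240.0°, -0.1159) = (-0.1055, -0.1828, -0.1159)
|centre ₂|²−|centre ₁|² = 0.0120;  |centre ₃|²−|centre ₁|² = -0.0194
plane₁₂: -0.8279x+0.5165y+0.1280z = 0.0120
det = 0.6852;  x = 0.0082+0.0215z,  y = 0.0364+-0.2135z
into |P−centre ₁|² = l²: 1.0460z² + 0.1431z + -0.1281 = 0;  Δ = 0.5565;  z = -0.4250 or 0.2882 → z<0 root = -0.4250
x = -0.0009, y = 0.1271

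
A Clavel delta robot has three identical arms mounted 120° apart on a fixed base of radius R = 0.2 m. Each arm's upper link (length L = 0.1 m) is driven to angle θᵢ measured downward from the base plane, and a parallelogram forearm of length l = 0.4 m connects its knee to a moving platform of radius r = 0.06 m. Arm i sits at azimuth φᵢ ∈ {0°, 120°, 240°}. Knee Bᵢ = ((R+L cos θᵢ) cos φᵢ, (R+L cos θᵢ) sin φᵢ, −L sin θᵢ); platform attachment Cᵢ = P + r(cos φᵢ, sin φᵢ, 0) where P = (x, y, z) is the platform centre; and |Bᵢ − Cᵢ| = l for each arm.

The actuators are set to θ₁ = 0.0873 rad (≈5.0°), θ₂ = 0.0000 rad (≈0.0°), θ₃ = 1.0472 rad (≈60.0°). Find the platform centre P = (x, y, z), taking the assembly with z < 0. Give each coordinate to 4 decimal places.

φ1=0.0°: virtual centre (0.2396, 0.0000, -0.0087), radius l
φ2=120.0°: virtual centre (-0.1200, 0.2078, 0.0000), radius l
φ3=240.0°: virtual centre (-0.0950, -0.1645, -0.0866), radius l
subtract pairs → two planes through P
linear system: -0.7192x+0.4157y = 0.0001−0.0174z; -0.6692x+-0.3291y = -0.0139−-0.1558z
det = 0.5149;  x = 0.0111+-0.1146z,  y = 0.0195+-0.2403z
quadratic in z: (1.0709)z²+(0.0604)z+(-0.1073)=0, √Δ=0.6808 → z ∈ {-0.3461, 0.2897}; z = -0.3461 (taking z<0)
x = 0.0508, y = 0.1027

(0.0508, 0.1027, -0.3461)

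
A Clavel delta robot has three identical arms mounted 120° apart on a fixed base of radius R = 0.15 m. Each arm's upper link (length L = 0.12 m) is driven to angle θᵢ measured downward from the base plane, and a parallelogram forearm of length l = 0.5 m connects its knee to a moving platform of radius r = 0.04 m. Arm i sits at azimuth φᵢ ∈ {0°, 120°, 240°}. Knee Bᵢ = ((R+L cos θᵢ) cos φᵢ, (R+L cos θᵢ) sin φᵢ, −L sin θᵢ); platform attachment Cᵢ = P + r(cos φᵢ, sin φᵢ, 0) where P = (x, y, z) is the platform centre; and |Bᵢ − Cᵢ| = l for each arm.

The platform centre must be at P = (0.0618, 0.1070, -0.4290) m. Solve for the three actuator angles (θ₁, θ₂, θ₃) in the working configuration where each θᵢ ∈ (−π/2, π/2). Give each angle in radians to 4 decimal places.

θ₁ = -0.2614, θ₂ = -0.2613, θ₃ = 0.5241

rotate P by −φ1: (0.0618, 0.1070, -0.4290)
  e−x'=0.0482;  (l²−L²−(e−x')²−y'²−z²)/2L = 0.1574
  γ=atan2(-0.4290,0.0482)=-1.4589;  ψ=arccos(0.3647)=1.1975;  θ1=γ+ψ≈-0.2614
arm 2 (φ=120.0°): x'=0.0618, y'=-0.1070
  A cos θ + B sin θ = C:  0.0482·cos θ + -0.4290·sin θ = 0.1574
  √(A²+B²)=0.4317;  θ2 = -1.4588+1.1976 ≈ -0.2613
φ3=240.0° → target in arm frame (-0.1236, 0.0000)
  A cos θ + B sin θ = C:  0.2336·cos θ + -0.4290·sin θ = -0.0125
  √(A²+B²)=0.4885;  θ3 = -1.0722+1.5963 ≈ 0.5241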